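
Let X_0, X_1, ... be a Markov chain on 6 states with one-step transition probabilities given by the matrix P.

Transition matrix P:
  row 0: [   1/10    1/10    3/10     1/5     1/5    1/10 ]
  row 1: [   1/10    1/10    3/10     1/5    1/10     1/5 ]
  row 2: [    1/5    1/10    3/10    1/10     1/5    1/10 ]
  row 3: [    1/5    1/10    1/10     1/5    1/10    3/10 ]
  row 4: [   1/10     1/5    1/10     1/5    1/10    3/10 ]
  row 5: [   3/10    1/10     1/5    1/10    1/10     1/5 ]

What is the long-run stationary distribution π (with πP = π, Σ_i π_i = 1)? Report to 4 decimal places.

π = [0.1760, 0.1140, 0.2213, 0.1589, 0.1397, 0.1901]

Balance equations π_j = Σ_i π_i·P[i][j]:
  π_0 = 1/10·π_0 + 1/10·π_1 + 1/5·π_2 + 1/5·π_3 + 1/10·π_4 + 3/10·π_5
  π_1 = 1/10·π_0 + 1/10·π_1 + 1/10·π_2 + 1/10·π_3 + 1/5·π_4 + 1/10·π_5
  π_2 = 3/10·π_0 + 3/10·π_1 + 3/10·π_2 + 1/10·π_3 + 1/10·π_4 + 1/5·π_5
  π_3 = 1/5·π_0 + 1/5·π_1 + 1/10·π_2 + 1/5·π_3 + 1/5·π_4 + 1/10·π_5
  π_4 = 1/5·π_0 + 1/10·π_1 + 1/5·π_2 + 1/10·π_3 + 1/10·π_4 + 1/10·π_5
  normalize: π_0 + π_1 + π_2 + π_3 + π_4 + π_5 = 1
Solving the linear system gives exactly π = [17954/101989, 11624/101989, 22567/101989, 16202/101989, 14251/101989, 19391/101989].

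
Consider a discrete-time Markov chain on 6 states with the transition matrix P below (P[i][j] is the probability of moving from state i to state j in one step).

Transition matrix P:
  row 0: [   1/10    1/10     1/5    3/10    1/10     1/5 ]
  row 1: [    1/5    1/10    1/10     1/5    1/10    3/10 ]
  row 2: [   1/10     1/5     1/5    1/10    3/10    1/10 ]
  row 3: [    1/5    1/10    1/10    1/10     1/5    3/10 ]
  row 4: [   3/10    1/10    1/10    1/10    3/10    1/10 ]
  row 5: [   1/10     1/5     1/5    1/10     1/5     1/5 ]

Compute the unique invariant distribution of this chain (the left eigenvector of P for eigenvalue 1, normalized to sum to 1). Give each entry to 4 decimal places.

π = [0.1692, 0.1344, 0.1513, 0.1473, 0.2053, 0.1925]

Balance equations π_j = Σ_i π_i·P[i][j]:
  π_0 = 1/10·π_0 + 1/5·π_1 + 1/10·π_2 + 1/5·π_3 + 3/10·π_4 + 1/10·π_5
  π_1 = 1/10·π_0 + 1/10·π_1 + 1/5·π_2 + 1/10·π_3 + 1/10·π_4 + 1/5·π_5
  π_2 = 1/5·π_0 + 1/10·π_1 + 1/5·π_2 + 1/10·π_3 + 1/10·π_4 + 1/5·π_5
  π_3 = 3/10·π_0 + 1/5·π_1 + 1/10·π_2 + 1/10·π_3 + 1/10·π_4 + 1/10·π_5
  π_4 = 1/10·π_0 + 1/10·π_1 + 3/10·π_2 + 1/5·π_3 + 3/10·π_4 + 1/5·π_5
  normalize: π_0 + π_1 + π_2 + π_3 + π_4 + π_5 = 1
Solving the linear system gives exactly π = [17090/100989, 13571/100989, 15280/100989, 4958/33663, 6911/33663, 19441/100989].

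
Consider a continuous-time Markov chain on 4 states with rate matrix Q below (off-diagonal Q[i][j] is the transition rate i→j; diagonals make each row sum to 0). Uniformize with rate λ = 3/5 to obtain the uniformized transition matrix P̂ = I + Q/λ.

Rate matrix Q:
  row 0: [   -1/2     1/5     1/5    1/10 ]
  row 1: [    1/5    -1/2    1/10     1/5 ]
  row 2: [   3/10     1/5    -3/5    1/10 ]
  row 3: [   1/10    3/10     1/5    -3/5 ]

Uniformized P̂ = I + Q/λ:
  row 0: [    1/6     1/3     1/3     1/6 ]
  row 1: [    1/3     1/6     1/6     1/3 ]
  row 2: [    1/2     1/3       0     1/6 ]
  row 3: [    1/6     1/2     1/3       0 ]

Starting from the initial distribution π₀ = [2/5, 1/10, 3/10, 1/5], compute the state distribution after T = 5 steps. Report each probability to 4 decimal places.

t=0: π = [0.4000, 0.1000, 0.3000, 0.2000]
t=1: π = [0.2833, 0.3500, 0.2167, 0.1500]
t=2: π = [0.2972, 0.3000, 0.2028, 0.2000]
t=3: π = [0.2843, 0.3167, 0.2157, 0.1833]
t=4: π = [0.2914, 0.3111, 0.2086, 0.1889]
t=5: π = [0.2881, 0.3130, 0.2119, 0.1870]

π = [0.2881, 0.3130, 0.2119, 0.1870]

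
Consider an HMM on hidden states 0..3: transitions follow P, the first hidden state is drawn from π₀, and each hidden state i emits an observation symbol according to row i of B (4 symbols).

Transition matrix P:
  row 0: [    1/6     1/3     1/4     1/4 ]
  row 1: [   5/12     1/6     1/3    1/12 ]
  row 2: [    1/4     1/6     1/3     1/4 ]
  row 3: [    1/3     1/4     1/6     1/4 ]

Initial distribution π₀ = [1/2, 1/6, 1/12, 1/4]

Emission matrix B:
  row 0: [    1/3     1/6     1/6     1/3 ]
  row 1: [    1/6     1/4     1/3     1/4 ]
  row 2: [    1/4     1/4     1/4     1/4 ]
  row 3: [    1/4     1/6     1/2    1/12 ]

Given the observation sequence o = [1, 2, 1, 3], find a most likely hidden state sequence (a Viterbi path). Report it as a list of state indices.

path = [0, 3, 1, 0]

t=0: δ = [8.333e-02, 4.167e-02, 2.083e-02, 4.167e-02]  (obs o_0=1)
t=1: δ = [2.894e-03, 9.259e-03, 5.208e-03, 1.042e-02]  ψ = [1, 0, 0, 0]  (obs o_1=2)
t=2: δ = [6.430e-04, 6.510e-04, 7.716e-04, 4.340e-04]  ψ = [1, 3, 1, 3]  (obs o_2=1)
t=3: δ = [9.042e-05, 5.358e-05, 6.430e-05, 1.608e-05]  ψ = [1, 0, 2, 2]  (obs o_3=3)
backtrack: best end state = 0; path = [0, 3, 1, 0]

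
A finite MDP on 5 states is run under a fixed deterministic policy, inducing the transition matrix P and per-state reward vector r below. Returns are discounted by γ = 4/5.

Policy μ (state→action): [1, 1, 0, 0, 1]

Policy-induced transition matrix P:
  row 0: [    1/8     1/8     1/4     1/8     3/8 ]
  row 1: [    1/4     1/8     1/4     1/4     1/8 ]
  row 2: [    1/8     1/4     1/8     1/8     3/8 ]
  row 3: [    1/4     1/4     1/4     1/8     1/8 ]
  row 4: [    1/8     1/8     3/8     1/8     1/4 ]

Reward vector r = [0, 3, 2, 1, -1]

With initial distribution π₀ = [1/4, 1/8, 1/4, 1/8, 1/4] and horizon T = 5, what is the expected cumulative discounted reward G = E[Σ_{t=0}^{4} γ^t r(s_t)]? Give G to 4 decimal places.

t=0: π = [0.2500, 0.1250, 0.2500, 0.1250, 0.2500], E[r] = 0.7500, γ^t·E[r] = 0.750000, running G = 0.750000
t=1: π = [0.1563, 0.1719, 0.2500, 0.1406, 0.2813], E[r] = 0.8750, γ^t·E[r] = 0.700000, running G = 1.450000
t=2: π = [0.1641, 0.1738, 0.2539, 0.1465, 0.2617], E[r] = 0.9141, γ^t·E[r] = 0.585000, running G = 2.035000
t=3: π = [0.1650, 0.1750, 0.2510, 0.1467, 0.2622], E[r] = 0.9116, γ^t·E[r] = 0.466750, running G = 2.501750
t=4: π = [0.1652, 0.1747, 0.2514, 0.1469, 0.2618], E[r] = 0.9120, γ^t·E[r] = 0.373575, running G = 2.875325

G = 2.8753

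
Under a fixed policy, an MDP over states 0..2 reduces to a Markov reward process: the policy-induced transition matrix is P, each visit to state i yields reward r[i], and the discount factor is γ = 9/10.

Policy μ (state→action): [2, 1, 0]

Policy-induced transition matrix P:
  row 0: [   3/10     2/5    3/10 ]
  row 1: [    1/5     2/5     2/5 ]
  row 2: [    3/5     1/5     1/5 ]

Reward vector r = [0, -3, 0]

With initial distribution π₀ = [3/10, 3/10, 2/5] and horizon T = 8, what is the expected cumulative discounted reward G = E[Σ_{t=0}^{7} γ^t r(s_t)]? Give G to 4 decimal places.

G = -5.6338

t=0: π = [0.3000, 0.3000, 0.4000], E[r] = -0.9000, γ^t·E[r] = -0.900000, running G = -0.900000
t=1: π = [0.3900, 0.3200, 0.2900], E[r] = -0.9600, γ^t·E[r] = -0.864000, running G = -1.764000
t=2: π = [0.3550, 0.3420, 0.3030], E[r] = -1.0260, γ^t·E[r] = -0.831060, running G = -2.595060
t=3: π = [0.3567, 0.3394, 0.3039], E[r] = -1.0182, γ^t·E[r] = -0.742268, running G = -3.337328
t=4: π = [0.3572, 0.3392, 0.3036], E[r] = -1.0177, γ^t·E[r] = -0.667687, running G = -4.005015
t=5: π = [0.3571, 0.3393, 0.3036], E[r] = -1.0179, γ^t·E[r] = -0.601042, running G = -4.606057
t=6: π = [0.3571, 0.3393, 0.3036], E[r] = -1.0179, γ^t·E[r] = -0.540932, running G = -5.146989
t=7: π = [0.3571, 0.3393, 0.3036], E[r] = -1.0179, γ^t·E[r] = -0.486838, running G = -5.633827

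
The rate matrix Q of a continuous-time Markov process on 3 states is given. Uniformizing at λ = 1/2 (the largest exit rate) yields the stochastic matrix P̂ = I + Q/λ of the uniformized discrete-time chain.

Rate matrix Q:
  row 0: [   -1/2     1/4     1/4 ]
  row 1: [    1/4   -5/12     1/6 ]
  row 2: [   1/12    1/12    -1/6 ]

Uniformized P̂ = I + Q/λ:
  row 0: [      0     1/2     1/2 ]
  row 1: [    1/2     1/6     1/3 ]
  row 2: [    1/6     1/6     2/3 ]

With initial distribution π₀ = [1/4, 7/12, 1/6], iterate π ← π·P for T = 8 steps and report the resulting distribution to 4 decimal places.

π = [0.2104, 0.2370, 0.5527]

t=0: π = [0.2500, 0.5833, 0.1667]
t=1: π = [0.3194, 0.2500, 0.4306]
t=2: π = [0.1968, 0.2731, 0.5301]
t=3: π = [0.2249, 0.2323, 0.5428]
t=4: π = [0.2066, 0.2416, 0.5518]
t=5: π = [0.2128, 0.2355, 0.5517]
t=6: π = [0.2097, 0.2376, 0.5527]
t=7: π = [0.2109, 0.2366, 0.5525]
t=8: π = [0.2104, 0.2370, 0.5527]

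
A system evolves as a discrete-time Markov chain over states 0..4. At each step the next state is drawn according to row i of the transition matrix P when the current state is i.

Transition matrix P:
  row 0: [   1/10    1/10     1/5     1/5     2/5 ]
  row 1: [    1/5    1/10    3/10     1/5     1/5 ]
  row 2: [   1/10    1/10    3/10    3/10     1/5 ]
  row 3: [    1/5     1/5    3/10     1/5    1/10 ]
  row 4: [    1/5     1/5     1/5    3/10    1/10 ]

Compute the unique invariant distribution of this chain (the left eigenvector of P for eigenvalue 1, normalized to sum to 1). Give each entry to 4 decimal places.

Balance equations π_j = Σ_i π_i·P[i][j]:
  π_0 = 1/10·π_0 + 1/5·π_1 + 1/10·π_2 + 1/5·π_3 + 1/5·π_4
  π_1 = 1/10·π_0 + 1/10·π_1 + 1/10·π_2 + 1/5·π_3 + 1/5·π_4
  π_2 = 1/5·π_0 + 3/10·π_1 + 3/10·π_2 + 3/10·π_3 + 1/5·π_4
  π_3 = 1/5·π_0 + 1/5·π_1 + 3/10·π_2 + 1/5·π_3 + 3/10·π_4
  normalize: π_0 + π_1 + π_2 + π_3 + π_4 = 1
Solving the linear system gives exactly π = [1903/12068, 865/6034, 3203/12068, 423/1724, 2271/12068].

π = [0.1577, 0.1434, 0.2654, 0.2454, 0.1882]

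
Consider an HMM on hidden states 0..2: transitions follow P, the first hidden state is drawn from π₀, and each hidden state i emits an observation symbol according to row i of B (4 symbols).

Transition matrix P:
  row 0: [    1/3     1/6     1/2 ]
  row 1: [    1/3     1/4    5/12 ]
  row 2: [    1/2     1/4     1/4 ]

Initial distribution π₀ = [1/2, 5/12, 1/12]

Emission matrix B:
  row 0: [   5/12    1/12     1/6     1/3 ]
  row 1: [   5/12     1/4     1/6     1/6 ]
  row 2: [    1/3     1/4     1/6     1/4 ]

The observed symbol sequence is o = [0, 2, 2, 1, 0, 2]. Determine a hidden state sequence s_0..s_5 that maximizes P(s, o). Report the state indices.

path = [0, 2, 0, 2, 0, 2]

t=0: δ = [2.083e-01, 1.736e-01, 2.778e-02]  (obs o_0=0)
t=1: δ = [1.157e-02, 7.234e-03, 1.736e-02]  ψ = [0, 1, 0]  (obs o_1=2)
t=2: δ = [1.447e-03, 7.234e-04, 9.645e-04]  ψ = [2, 2, 0]  (obs o_2=2)
t=3: δ = [4.019e-05, 6.028e-05, 1.808e-04]  ψ = [0, 0, 0]  (obs o_3=1)
t=4: δ = [3.768e-05, 1.884e-05, 1.507e-05]  ψ = [2, 2, 2]  (obs o_4=0)
t=5: δ = [2.093e-06, 1.047e-06, 3.140e-06]  ψ = [0, 0, 0]  (obs o_5=2)
backtrack: best end state = 2; path = [0, 2, 0, 2, 0, 2]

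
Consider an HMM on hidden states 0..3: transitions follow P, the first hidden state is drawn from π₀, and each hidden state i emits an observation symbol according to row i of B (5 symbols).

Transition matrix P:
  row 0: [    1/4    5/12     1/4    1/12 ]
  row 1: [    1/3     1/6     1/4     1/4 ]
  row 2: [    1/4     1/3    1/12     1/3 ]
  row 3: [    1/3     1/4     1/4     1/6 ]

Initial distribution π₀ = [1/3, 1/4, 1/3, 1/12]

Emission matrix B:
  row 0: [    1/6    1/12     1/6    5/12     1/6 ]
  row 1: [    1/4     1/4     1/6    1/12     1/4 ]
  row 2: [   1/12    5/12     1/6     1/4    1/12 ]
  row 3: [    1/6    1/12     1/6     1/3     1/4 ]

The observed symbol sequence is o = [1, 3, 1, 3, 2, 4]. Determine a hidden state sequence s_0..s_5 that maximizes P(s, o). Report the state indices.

t=0: δ = [2.778e-02, 6.250e-02, 1.389e-01, 6.944e-03]  (obs o_0=1)
t=1: δ = [1.447e-02, 3.858e-03, 3.906e-03, 1.543e-02]  ψ = [2, 2, 1, 2]  (obs o_1=3)
t=2: δ = [4.287e-04, 1.507e-03, 1.608e-03, 2.143e-04]  ψ = [3, 0, 3, 3]  (obs o_2=1)
t=3: δ = [2.093e-04, 4.465e-05, 9.419e-05, 1.786e-04]  ψ = [1, 2, 1, 2]  (obs o_3=3)
t=4: δ = [9.923e-06, 1.454e-05, 8.721e-06, 5.233e-06]  ψ = [3, 0, 0, 2]  (obs o_4=2)
t=5: δ = [8.075e-07, 1.034e-06, 3.028e-07, 9.085e-07]  ψ = [1, 0, 1, 1]  (obs o_5=4)
backtrack: best end state = 1; path = [2, 3, 2, 3, 0, 1]

path = [2, 3, 2, 3, 0, 1]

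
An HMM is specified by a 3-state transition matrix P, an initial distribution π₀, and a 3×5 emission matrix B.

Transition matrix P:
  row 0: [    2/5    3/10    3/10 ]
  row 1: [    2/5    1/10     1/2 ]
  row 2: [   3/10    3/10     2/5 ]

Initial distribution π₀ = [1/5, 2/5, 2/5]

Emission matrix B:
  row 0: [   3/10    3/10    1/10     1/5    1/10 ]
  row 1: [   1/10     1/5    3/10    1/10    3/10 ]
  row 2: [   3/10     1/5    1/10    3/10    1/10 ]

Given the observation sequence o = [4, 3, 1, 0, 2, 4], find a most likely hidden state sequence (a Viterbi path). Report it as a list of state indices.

path = [1, 2, 0, 0, 1, 2]

t=0: δ = [2.000e-02, 1.200e-01, 4.000e-02]  (obs o_0=4)
t=1: δ = [9.600e-03, 1.200e-03, 1.800e-02]  ψ = [1, 1, 1]  (obs o_1=3)
t=2: δ = [1.620e-03, 1.080e-03, 1.440e-03]  ψ = [2, 2, 2]  (obs o_2=1)
t=3: δ = [1.944e-04, 4.860e-05, 1.728e-04]  ψ = [0, 0, 2]  (obs o_3=0)
t=4: δ = [7.776e-06, 1.750e-05, 6.912e-06]  ψ = [0, 0, 2]  (obs o_4=2)
t=5: δ = [6.998e-07, 6.998e-07, 8.748e-07]  ψ = [1, 0, 1]  (obs o_5=4)
backtrack: best end state = 2; path = [1, 2, 0, 0, 1, 2]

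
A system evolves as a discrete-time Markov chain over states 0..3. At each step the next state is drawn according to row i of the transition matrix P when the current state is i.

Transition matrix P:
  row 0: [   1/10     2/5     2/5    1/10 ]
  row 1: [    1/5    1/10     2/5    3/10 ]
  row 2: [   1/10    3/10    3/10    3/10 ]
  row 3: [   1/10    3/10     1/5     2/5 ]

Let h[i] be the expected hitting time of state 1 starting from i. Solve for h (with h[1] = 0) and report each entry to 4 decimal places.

h = [2.9032, 0.0000, 3.2258, 3.2258]

First-step conditioning: h[1] = 0; for i ≠ 1, h[i] = 1 + Σ_k P[i][k]·h[k].
  h[0] = 1 + 1/10·h[0] + 2/5·h[2] + 1/10·h[3]
  h[2] = 1 + 1/10·h[0] + 3/10·h[2] + 3/10·h[3]
  h[3] = 1 + 1/10·h[0] + 1/5·h[2] + 2/5·h[3]
Solving the 3×3 linear system over states ≠ 1 gives exactly h = [90/31, 0, 100/31, 100/31] (h[1] = 0 is the target).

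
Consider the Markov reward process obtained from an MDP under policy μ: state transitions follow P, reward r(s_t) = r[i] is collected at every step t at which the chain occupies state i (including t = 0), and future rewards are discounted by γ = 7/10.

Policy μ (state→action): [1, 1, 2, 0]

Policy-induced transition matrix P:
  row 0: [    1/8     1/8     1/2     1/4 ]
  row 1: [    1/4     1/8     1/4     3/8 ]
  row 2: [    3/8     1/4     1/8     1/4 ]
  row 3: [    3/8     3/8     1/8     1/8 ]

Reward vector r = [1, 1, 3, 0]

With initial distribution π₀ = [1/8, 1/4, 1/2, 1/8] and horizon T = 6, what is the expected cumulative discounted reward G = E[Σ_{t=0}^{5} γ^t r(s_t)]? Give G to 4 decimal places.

G = 4.2575

t=0: π = [0.1250, 0.2500, 0.5000, 0.1250], E[r] = 1.8750, γ^t·E[r] = 1.875000, running G = 1.875000
t=1: π = [0.3125, 0.2188, 0.2031, 0.2656], E[r] = 1.1406, γ^t·E[r] = 0.798438, running G = 2.673438
t=2: π = [0.2695, 0.2168, 0.2695, 0.2441], E[r] = 1.2949, γ^t·E[r] = 0.634512, running G = 3.307949
t=3: π = [0.2805, 0.2197, 0.2532, 0.2466], E[r] = 1.2598, γ^t·E[r] = 0.432100, running G = 3.740049
t=4: π = [0.2774, 0.2183, 0.2577, 0.2466], E[r] = 1.2687, γ^t·E[r] = 0.304609, running G = 4.044658
t=5: π = [0.2784, 0.2189, 0.2563, 0.2465], E[r] = 1.2662, γ^t·E[r] = 0.212805, running G = 4.257463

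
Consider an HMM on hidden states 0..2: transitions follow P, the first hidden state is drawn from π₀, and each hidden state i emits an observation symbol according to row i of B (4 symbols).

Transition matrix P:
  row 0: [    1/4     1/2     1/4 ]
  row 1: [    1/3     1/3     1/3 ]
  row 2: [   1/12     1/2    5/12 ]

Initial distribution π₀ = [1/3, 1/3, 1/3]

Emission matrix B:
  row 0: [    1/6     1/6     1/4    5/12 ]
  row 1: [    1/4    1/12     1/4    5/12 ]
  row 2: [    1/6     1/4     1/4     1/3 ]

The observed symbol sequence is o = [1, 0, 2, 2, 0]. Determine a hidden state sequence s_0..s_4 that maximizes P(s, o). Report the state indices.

path = [2, 1, 2, 2, 1]

t=0: δ = [5.556e-02, 2.778e-02, 8.333e-02]  (obs o_0=1)
t=1: δ = [2.315e-03, 1.042e-02, 5.787e-03]  ψ = [0, 2, 2]  (obs o_1=0)
t=2: δ = [8.681e-04, 8.681e-04, 8.681e-04]  ψ = [1, 1, 1]  (obs o_2=2)
t=3: δ = [7.234e-05, 1.085e-04, 9.042e-05]  ψ = [1, 0, 2]  (obs o_3=2)
t=4: δ = [6.028e-06, 1.130e-05, 6.279e-06]  ψ = [1, 2, 2]  (obs o_4=0)
backtrack: best end state = 1; path = [2, 1, 2, 2, 1]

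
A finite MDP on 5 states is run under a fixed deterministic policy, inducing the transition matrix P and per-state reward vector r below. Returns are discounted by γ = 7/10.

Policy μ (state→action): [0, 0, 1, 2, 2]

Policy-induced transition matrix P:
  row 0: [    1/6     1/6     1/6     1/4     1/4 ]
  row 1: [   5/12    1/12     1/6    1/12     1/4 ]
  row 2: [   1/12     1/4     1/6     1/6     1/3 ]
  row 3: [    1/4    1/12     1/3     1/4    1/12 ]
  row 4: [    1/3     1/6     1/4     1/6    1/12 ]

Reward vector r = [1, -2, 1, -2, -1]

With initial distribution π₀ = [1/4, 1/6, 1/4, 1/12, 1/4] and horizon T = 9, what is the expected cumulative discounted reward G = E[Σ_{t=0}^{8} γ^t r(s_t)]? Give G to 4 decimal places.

G = -1.2353

t=0: π = [0.2500, 0.1667, 0.2500, 0.0833, 0.2500], E[r] = -0.2500, γ^t·E[r] = -0.250000, running G = -0.250000
t=1: π = [0.2361, 0.1667, 0.2014, 0.1806, 0.2153], E[r] = -0.4722, γ^t·E[r] = -0.330556, running G = -0.580556
t=2: π = [0.2425, 0.1545, 0.2147, 0.1875, 0.2008], E[r] = -0.4277, γ^t·E[r] = -0.209554, running G = -0.790110
t=3: π = [0.2365, 0.1561, 0.2147, 0.1896, 0.2032], E[r] = -0.4434, γ^t·E[r] = -0.152081, running G = -0.942190
t=4: π = [0.2375, 0.1557, 0.2152, 0.1892, 0.2024], E[r] = -0.4396, γ^t·E[r] = -0.105548, running G = -1.047739
t=5: π = [0.2372, 0.1559, 0.2151, 0.1892, 0.2027], E[r] = -0.4406, γ^t·E[r] = -0.074056, running G = -1.121795
t=6: π = [0.2373, 0.1558, 0.2151, 0.1892, 0.2026], E[r] = -0.4403, γ^t·E[r] = -0.051805, running G = -1.173600
t=7: π = [0.2372, 0.1558, 0.2151, 0.1892, 0.2026], E[r] = -0.4404, γ^t·E[r] = -0.036270, running G = -1.209871
t=8: π = [0.2372, 0.1558, 0.2151, 0.1892, 0.2026], E[r] = -0.4404, γ^t·E[r] = -0.025388, running G = -1.235258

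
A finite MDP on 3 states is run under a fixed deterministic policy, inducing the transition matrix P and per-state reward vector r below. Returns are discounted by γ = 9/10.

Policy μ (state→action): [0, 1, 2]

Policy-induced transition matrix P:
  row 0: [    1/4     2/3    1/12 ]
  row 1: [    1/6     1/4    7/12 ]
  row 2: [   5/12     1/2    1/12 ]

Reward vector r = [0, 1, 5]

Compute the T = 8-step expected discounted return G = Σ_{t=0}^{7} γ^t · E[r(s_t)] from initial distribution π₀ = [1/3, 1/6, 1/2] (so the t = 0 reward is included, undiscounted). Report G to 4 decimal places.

t=0: π = [0.3333, 0.1667, 0.5000], E[r] = 2.6667, γ^t·E[r] = 2.666667, running G = 2.666667
t=1: π = [0.3194, 0.5139, 0.1667], E[r] = 1.3472, γ^t·E[r] = 1.212500, running G = 3.879167
t=2: π = [0.2350, 0.4248, 0.3403], E[r] = 2.1262, γ^t·E[r] = 1.722188, running G = 5.601354
t=3: π = [0.2713, 0.4330, 0.2957], E[r] = 1.9116, γ^t·E[r] = 1.393523, running G = 6.994878
t=4: π = [0.2632, 0.4370, 0.2998], E[r] = 1.9361, γ^t·E[r] = 1.270250, running G = 8.265127
t=5: π = [0.2636, 0.4346, 0.3018], E[r] = 1.9437, γ^t·E[r] = 1.147755, running G = 9.412883
t=6: π = [0.2641, 0.4353, 0.3006], E[r] = 1.9385, γ^t·E[r] = 1.030196, running G = 10.443078
t=7: π = [0.2638, 0.4352, 0.3010], E[r] = 1.9400, γ^t·E[r] = 0.927914, running G = 11.370993

G = 11.3710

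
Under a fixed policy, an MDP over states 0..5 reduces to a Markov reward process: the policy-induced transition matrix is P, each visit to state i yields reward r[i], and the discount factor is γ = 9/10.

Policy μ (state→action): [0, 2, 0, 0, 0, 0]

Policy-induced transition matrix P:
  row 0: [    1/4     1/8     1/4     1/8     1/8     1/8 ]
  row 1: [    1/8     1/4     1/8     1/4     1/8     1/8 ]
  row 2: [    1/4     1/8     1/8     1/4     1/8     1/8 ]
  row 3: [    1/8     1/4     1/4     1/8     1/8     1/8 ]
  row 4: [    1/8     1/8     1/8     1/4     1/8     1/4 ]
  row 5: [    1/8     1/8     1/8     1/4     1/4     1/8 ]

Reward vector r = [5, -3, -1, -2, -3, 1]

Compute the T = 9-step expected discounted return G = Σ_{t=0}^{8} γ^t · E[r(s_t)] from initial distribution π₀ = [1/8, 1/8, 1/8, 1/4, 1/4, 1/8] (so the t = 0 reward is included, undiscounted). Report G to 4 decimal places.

t=0: π = [0.1250, 0.1250, 0.1250, 0.2500, 0.2500, 0.1250], E[r] = -1.0000, γ^t·E[r] = -1.000000, running G = -1.000000
t=1: π = [0.1563, 0.1719, 0.1719, 0.2031, 0.1406, 0.1563], E[r] = -0.5781, γ^t·E[r] = -0.520313, running G = -1.520313
t=2: π = [0.1660, 0.1719, 0.1699, 0.2051, 0.1445, 0.1426], E[r] = -0.5566, γ^t·E[r] = -0.450879, running G = -1.971191
t=3: π = [0.1670, 0.1721, 0.1714, 0.2036, 0.1428, 0.1431], E[r] = -0.5454, γ^t·E[r] = -0.397604, running G = -2.368795
t=4: π = [0.1673, 0.1720, 0.1713, 0.2037, 0.1429, 0.1429], E[r] = -0.5439, γ^t·E[r] = -0.356842, running G = -2.725638
t=5: π = [0.1673, 0.1720, 0.1714, 0.2036, 0.1429, 0.1429], E[r] = -0.5436, γ^t·E[r] = -0.320969, running G = -3.046607
t=6: π = [0.1673, 0.1719, 0.1714, 0.2036, 0.1429, 0.1429], E[r] = -0.5435, γ^t·E[r] = -0.288840, running G = -3.335447
t=7: π = [0.1673, 0.1719, 0.1714, 0.2036, 0.1429, 0.1429], E[r] = -0.5435, γ^t·E[r] = -0.259951, running G = -3.595398
t=8: π = [0.1673, 0.1719, 0.1714, 0.2036, 0.1429, 0.1429], E[r] = -0.5435, γ^t·E[r] = -0.233955, running G = -3.829353

G = -3.8294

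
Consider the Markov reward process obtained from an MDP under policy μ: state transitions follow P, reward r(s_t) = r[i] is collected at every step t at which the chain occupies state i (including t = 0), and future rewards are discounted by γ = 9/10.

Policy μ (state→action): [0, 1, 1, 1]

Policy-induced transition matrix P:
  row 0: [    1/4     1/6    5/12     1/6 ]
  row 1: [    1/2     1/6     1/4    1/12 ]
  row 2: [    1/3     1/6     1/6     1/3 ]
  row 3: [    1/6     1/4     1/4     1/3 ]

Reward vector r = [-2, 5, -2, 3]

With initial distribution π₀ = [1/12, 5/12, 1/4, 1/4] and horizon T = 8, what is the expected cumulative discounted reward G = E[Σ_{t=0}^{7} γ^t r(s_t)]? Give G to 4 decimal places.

t=0: π = [0.0833, 0.4167, 0.2500, 0.2500], E[r] = 2.1667, γ^t·E[r] = 2.166667, running G = 2.166667
t=1: π = [0.3542, 0.1875, 0.2431, 0.2153], E[r] = 0.3889, γ^t·E[r] = 0.350000, running G = 2.516667
t=2: π = [0.2992, 0.1846, 0.2888, 0.2274], E[r] = 0.4294, γ^t·E[r] = 0.347813, running G = 2.864479
t=3: π = [0.3013, 0.1856, 0.2758, 0.2373], E[r] = 0.4859, γ^t·E[r] = 0.354234, running G = 3.218714
t=4: π = [0.2996, 0.1864, 0.2772, 0.2367], E[r] = 0.4887, γ^t·E[r] = 0.320630, running G = 3.539344
t=5: π = [0.3000, 0.1864, 0.2768, 0.2368], E[r] = 0.4887, γ^t·E[r] = 0.288566, running G = 3.827909
t=6: π = [0.2999, 0.1864, 0.2769, 0.2367], E[r] = 0.4885, γ^t·E[r] = 0.259598, running G = 4.087507
t=7: π = [0.2999, 0.1864, 0.2769, 0.2367], E[r] = 0.4885, γ^t·E[r] = 0.233641, running G = 4.321148

G = 4.3211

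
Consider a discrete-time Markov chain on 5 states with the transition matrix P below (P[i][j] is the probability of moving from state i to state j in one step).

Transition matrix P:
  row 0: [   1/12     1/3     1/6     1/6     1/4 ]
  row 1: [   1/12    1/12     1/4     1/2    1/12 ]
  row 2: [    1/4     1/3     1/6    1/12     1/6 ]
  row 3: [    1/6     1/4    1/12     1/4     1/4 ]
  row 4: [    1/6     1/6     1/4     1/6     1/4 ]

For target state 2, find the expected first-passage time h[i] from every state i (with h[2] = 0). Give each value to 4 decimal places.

First-step conditioning: h[2] = 0; for i ≠ 2, h[i] = 1 + Σ_k P[i][k]·h[k].
  h[0] = 1 + 1/12·h[0] + 1/3·h[1] + 1/6·h[3] + 1/4·h[4]
  h[1] = 1 + 1/12·h[0] + 1/12·h[1] + 1/2·h[3] + 1/12·h[4]
  h[3] = 1 + 1/6·h[0] + 1/4·h[1] + 1/4·h[3] + 1/4·h[4]
  h[4] = 1 + 1/6·h[0] + 1/6·h[1] + 1/6·h[3] + 1/4·h[4]
Solving the 4×4 linear system over states ≠ 2 gives exactly h = [768/139, 744/139, 0, 840/139, 708/139] (h[2] = 0 is the target).

h = [5.5252, 5.3525, 0.0000, 6.0432, 5.0935]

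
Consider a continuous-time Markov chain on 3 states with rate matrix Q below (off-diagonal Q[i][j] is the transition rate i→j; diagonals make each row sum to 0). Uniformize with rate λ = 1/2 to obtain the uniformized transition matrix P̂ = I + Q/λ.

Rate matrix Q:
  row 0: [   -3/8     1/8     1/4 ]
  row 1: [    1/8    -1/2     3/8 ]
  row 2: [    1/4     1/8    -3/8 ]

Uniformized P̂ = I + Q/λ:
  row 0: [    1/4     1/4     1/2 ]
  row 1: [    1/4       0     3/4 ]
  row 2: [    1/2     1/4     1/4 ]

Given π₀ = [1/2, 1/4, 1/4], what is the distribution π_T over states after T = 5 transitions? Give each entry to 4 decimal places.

t=0: π = [0.5000, 0.2500, 0.2500]
t=1: π = [0.3125, 0.1875, 0.5000]
t=2: π = [0.3750, 0.2031, 0.4219]
t=3: π = [0.3555, 0.1992, 0.4453]
t=4: π = [0.3613, 0.2002, 0.4385]
t=5: π = [0.3596, 0.2000, 0.4404]

π = [0.3596, 0.2000, 0.4404]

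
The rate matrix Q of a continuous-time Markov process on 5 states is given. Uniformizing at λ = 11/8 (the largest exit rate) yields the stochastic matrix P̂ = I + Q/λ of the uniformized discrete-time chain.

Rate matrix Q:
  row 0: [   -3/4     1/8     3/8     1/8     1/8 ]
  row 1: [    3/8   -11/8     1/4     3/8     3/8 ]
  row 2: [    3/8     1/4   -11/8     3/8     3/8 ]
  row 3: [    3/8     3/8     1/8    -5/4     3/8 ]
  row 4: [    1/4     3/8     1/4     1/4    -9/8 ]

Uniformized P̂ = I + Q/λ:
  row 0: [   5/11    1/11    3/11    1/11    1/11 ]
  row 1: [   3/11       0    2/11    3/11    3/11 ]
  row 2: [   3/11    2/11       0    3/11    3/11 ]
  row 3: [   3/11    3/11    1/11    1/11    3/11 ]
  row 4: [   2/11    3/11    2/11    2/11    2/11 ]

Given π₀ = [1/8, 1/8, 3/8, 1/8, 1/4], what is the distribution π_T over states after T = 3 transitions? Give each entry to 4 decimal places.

t=0: π = [0.1250, 0.1250, 0.3750, 0.1250, 0.2500]
t=1: π = [0.2727, 0.1818, 0.1136, 0.2045, 0.2273]
t=2: π = [0.3017, 0.1632, 0.1674, 0.1653, 0.2025]
t=3: π = [0.3092, 0.1582, 0.1638, 0.1694, 0.1995]

π = [0.3092, 0.1582, 0.1638, 0.1694, 0.1995]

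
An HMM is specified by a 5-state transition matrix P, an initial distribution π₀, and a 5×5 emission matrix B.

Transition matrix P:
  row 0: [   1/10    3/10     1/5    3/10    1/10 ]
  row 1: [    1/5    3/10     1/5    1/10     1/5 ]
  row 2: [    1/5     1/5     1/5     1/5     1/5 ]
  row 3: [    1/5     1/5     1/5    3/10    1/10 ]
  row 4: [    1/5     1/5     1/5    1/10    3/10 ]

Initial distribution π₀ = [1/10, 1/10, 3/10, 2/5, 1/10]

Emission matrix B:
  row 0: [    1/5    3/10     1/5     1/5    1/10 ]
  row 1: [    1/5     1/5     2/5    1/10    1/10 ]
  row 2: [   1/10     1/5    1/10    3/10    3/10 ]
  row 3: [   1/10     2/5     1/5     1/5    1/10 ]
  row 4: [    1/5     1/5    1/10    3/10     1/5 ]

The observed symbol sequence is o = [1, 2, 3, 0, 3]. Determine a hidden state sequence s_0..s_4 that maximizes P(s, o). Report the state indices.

path = [3, 1, 4, 4, 4]

t=0: δ = [3.000e-02, 2.000e-02, 6.000e-02, 1.600e-01, 2.000e-02]  (obs o_0=1)
t=1: δ = [6.400e-03, 1.280e-02, 3.200e-03, 9.600e-03, 1.600e-03]  ψ = [3, 3, 3, 3, 3]  (obs o_1=2)
t=2: δ = [5.120e-04, 3.840e-04, 7.680e-04, 5.760e-04, 7.680e-04]  ψ = [1, 1, 1, 3, 1]  (obs o_2=3)
t=3: δ = [3.072e-05, 3.072e-05, 1.536e-05, 1.728e-05, 4.608e-05]  ψ = [2, 0, 2, 3, 4]  (obs o_3=0)
t=4: δ = [1.843e-06, 9.216e-07, 2.765e-06, 1.843e-06, 4.147e-06]  ψ = [4, 0, 4, 0, 4]  (obs o_4=3)
backtrack: best end state = 4; path = [3, 1, 4, 4, 4]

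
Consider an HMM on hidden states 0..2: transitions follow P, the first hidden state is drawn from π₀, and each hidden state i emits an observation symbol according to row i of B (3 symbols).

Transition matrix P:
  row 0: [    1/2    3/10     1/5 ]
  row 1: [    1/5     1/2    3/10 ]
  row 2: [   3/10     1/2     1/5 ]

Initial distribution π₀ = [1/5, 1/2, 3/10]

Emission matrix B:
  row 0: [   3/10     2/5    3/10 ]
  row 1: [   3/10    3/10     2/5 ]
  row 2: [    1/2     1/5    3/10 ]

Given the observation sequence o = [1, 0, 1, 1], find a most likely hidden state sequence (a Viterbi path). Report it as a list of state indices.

t=0: δ = [8.000e-02, 1.500e-01, 6.000e-02]  (obs o_0=1)
t=1: δ = [1.200e-02, 2.250e-02, 2.250e-02]  ψ = [0, 1, 1]  (obs o_1=0)
t=2: δ = [2.700e-03, 3.375e-03, 1.350e-03]  ψ = [2, 1, 1]  (obs o_2=1)
t=3: δ = [5.400e-04, 5.062e-04, 2.025e-04]  ψ = [0, 1, 1]  (obs o_3=1)
backtrack: best end state = 0; path = [1, 2, 0, 0]

path = [1, 2, 0, 0]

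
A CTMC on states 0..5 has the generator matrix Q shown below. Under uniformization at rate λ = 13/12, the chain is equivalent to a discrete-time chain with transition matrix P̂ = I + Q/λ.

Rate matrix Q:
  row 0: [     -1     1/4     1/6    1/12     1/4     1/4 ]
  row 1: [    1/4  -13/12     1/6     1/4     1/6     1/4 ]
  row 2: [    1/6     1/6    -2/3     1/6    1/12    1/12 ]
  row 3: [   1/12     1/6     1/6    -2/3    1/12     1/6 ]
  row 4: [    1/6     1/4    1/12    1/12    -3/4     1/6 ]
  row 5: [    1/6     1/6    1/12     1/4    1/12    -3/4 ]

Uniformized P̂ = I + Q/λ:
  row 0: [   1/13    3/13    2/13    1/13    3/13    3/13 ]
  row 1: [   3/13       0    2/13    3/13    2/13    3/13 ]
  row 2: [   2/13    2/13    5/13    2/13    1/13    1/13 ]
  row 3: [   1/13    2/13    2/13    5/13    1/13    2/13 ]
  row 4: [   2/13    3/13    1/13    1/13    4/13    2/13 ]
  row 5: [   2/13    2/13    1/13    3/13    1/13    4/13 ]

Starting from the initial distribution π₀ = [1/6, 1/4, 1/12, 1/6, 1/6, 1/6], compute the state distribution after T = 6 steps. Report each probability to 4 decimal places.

π = [0.1390, 0.1521, 0.1663, 0.2063, 0.1430, 0.1932]

t=0: π = [0.1667, 0.2500, 0.0833, 0.1667, 0.1667, 0.1667]
t=1: π = [0.1474, 0.1410, 0.1474, 0.1987, 0.1603, 0.2051]
t=2: π = [0.1381, 0.1558, 0.1598, 0.2027, 0.1474, 0.1963]
t=3: π = [0.1396, 0.1518, 0.1643, 0.2057, 0.1442, 0.1944]
t=4: π = [0.1390, 0.1523, 0.1657, 0.2061, 0.1434, 0.1935]
t=5: π = [0.1390, 0.1521, 0.1662, 0.2063, 0.1431, 0.1933]
t=6: π = [0.1390, 0.1521, 0.1663, 0.2063, 0.1430, 0.1932]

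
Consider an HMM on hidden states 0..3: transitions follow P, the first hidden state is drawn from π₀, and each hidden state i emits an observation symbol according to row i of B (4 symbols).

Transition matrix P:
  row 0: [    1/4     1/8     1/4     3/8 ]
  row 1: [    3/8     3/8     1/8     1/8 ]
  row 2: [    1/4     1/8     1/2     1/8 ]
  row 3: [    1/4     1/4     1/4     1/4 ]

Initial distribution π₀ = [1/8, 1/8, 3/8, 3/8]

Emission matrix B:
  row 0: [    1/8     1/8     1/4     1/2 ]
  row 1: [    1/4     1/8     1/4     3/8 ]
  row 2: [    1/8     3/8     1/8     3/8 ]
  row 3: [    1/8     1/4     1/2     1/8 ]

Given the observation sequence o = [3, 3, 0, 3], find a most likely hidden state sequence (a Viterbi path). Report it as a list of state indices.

t=0: δ = [6.250e-02, 4.688e-02, 1.406e-01, 4.688e-02]  (obs o_0=3)
t=1: δ = [1.758e-02, 6.592e-03, 2.637e-02, 2.930e-03]  ψ = [2, 1, 2, 0]  (obs o_1=3)
t=2: δ = [8.240e-04, 8.240e-04, 1.648e-03, 8.240e-04]  ψ = [2, 2, 2, 0]  (obs o_2=0)
t=3: δ = [2.060e-04, 1.159e-04, 3.090e-04, 3.862e-05]  ψ = [2, 1, 2, 0]  (obs o_3=3)
backtrack: best end state = 2; path = [2, 2, 2, 2]

path = [2, 2, 2, 2]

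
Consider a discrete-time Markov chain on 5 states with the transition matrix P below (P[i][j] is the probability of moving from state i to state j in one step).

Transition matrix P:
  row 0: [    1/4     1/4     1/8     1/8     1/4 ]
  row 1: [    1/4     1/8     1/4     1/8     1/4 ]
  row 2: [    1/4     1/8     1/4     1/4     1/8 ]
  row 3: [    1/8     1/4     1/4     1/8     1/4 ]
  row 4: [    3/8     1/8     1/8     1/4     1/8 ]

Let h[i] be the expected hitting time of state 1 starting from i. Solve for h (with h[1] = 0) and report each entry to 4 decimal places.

h = [4.9109, 0.0000, 5.5446, 4.9901, 5.4653]

First-step conditioning: h[1] = 0; for i ≠ 1, h[i] = 1 + Σ_k P[i][k]·h[k].
  h[0] = 1 + 1/4·h[0] + 1/8·h[2] + 1/8·h[3] + 1/4·h[4]
  h[2] = 1 + 1/4·h[0] + 1/4·h[2] + 1/4·h[3] + 1/8·h[4]
  h[3] = 1 + 1/8·h[0] + 1/4·h[2] + 1/8·h[3] + 1/4·h[4]
  h[4] = 1 + 3/8·h[0] + 1/8·h[2] + 1/4·h[3] + 1/8·h[4]
Solving the 4×4 linear system over states ≠ 1 gives exactly h = [496/101, 0, 560/101, 504/101, 552/101] (h[1] = 0 is the target).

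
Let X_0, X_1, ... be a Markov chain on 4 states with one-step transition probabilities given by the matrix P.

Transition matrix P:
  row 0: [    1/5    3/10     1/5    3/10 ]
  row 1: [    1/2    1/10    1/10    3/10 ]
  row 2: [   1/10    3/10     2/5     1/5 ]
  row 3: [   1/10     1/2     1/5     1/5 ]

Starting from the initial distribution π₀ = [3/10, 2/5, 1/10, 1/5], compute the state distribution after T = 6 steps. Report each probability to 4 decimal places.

t=0: π = [0.3000, 0.4000, 0.1000, 0.2000]
t=1: π = [0.2900, 0.2600, 0.1800, 0.2700]
t=2: π = [0.2330, 0.3020, 0.2100, 0.2550]
t=3: π = [0.2441, 0.2906, 0.2118, 0.2535]
t=4: π = [0.2407, 0.2926, 0.2133, 0.2535]
t=5: π = [0.2411, 0.2922, 0.2134, 0.2533]
t=6: π = [0.2410, 0.2922, 0.2135, 0.2533]

π = [0.2410, 0.2922, 0.2135, 0.2533]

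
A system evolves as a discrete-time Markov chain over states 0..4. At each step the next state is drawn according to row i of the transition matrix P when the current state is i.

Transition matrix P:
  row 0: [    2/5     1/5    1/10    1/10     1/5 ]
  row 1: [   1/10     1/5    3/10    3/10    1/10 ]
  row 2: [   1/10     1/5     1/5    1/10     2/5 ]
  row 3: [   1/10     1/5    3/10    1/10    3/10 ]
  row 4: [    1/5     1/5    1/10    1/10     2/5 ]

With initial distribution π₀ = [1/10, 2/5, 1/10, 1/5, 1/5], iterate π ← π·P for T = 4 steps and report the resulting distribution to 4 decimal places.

π = [0.1832, 0.2000, 0.1868, 0.1400, 0.2900]

t=0: π = [0.1000, 0.4000, 0.1000, 0.2000, 0.2000]
t=1: π = [0.1500, 0.2000, 0.2300, 0.1800, 0.2400]
t=2: π = [0.1690, 0.2000, 0.1990, 0.1400, 0.2920]
t=3: π = [0.1799, 0.2000, 0.1879, 0.1400, 0.2922]
t=4: π = [0.1832, 0.2000, 0.1868, 0.1400, 0.2900]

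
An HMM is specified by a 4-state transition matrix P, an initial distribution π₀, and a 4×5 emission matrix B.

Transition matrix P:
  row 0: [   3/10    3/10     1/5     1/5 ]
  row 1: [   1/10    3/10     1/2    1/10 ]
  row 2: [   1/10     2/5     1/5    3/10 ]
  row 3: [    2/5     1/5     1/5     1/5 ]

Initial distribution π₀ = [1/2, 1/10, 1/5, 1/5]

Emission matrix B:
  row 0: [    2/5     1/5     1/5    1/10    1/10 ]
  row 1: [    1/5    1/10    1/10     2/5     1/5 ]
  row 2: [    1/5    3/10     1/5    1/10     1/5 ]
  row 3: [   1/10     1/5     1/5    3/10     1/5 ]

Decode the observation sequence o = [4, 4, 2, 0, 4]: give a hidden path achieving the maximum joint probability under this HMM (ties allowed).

t=0: δ = [5.000e-02, 2.000e-02, 4.000e-02, 4.000e-02]  (obs o_0=4)
t=1: δ = [1.600e-03, 3.200e-03, 2.000e-03, 2.400e-03]  ψ = [3, 2, 0, 2]  (obs o_1=4)
t=2: δ = [1.920e-04, 9.600e-05, 3.200e-04, 1.200e-04]  ψ = [3, 1, 1, 2]  (obs o_2=2)
t=3: δ = [2.304e-05, 2.560e-05, 1.280e-05, 9.600e-06]  ψ = [0, 2, 2, 2]  (obs o_3=0)
t=4: δ = [6.912e-07, 1.536e-06, 2.560e-06, 9.216e-07]  ψ = [0, 1, 1, 0]  (obs o_4=4)
backtrack: best end state = 2; path = [2, 1, 2, 1, 2]

path = [2, 1, 2, 1, 2]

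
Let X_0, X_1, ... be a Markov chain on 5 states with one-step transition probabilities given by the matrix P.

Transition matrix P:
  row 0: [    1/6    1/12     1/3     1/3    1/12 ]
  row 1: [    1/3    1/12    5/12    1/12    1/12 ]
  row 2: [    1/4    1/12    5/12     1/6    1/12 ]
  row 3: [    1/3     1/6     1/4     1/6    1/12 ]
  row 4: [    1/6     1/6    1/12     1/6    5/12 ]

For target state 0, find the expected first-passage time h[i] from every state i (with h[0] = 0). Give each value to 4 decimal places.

h = [0.0000, 3.5321, 3.8221, 3.4794, 4.2636]

First-step conditioning: h[0] = 0; for i ≠ 0, h[i] = 1 + Σ_k P[i][k]·h[k].
  h[1] = 1 + 1/12·h[1] + 5/12·h[2] + 1/12·h[3] + 1/12·h[4]
  h[2] = 1 + 1/12·h[1] + 5/12·h[2] + 1/6·h[3] + 1/12·h[4]
  h[3] = 1 + 1/6·h[1] + 1/4·h[2] + 1/6·h[3] + 1/12·h[4]
  h[4] = 1 + 1/6·h[1] + 1/12·h[2] + 1/6·h[3] + 5/12·h[4]
Solving the 4×4 linear system over states ≠ 0 gives exactly h = [0, 2144/607, 2320/607, 2112/607, 2588/607] (h[0] = 0 is the target).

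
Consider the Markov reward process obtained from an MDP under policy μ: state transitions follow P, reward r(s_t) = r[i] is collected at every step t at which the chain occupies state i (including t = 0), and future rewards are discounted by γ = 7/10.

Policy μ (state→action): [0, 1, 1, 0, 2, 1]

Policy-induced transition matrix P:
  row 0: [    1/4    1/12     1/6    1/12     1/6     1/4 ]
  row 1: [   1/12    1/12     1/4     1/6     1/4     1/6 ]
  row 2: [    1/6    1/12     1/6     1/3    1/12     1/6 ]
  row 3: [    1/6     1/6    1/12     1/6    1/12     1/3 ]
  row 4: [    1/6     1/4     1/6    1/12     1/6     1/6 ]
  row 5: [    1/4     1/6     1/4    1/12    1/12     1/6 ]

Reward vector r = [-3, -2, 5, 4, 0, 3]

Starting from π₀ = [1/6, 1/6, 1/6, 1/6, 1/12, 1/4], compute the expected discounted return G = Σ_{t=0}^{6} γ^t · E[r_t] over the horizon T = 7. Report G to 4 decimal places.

G = 4.1434

t=0: π = [0.1667, 0.1667, 0.1667, 0.1667, 0.0833, 0.2500], E[r] = 1.4167, γ^t·E[r] = 1.416667, running G = 1.416667
t=1: π = [0.1875, 0.1319, 0.1875, 0.1528, 0.1319, 0.2083], E[r] = 1.3472, γ^t·E[r] = 0.943056, running G = 2.359722
t=2: π = [0.1887, 0.1354, 0.1823, 0.1539, 0.1319, 0.2078], E[r] = 1.3137, γ^t·E[r] = 0.643692, running G = 3.003414
t=3: π = [0.1884, 0.1355, 0.1824, 0.1530, 0.1326, 0.2080], E[r] = 1.3122, γ^t·E[r] = 0.450088, running G = 3.453503
t=4: π = [0.1884, 0.1355, 0.1825, 0.1530, 0.1327, 0.2079], E[r] = 1.3119, γ^t·E[r] = 0.314999, running G = 3.768502
t=5: π = [0.1884, 0.1355, 0.1825, 0.1530, 0.1327, 0.2079], E[r] = 1.3121, γ^t·E[r] = 0.220523, running G = 3.989025
t=6: π = [0.1884, 0.1355, 0.1825, 0.1530, 0.1327, 0.2079], E[r] = 1.3121, γ^t·E[r] = 0.154364, running G = 4.143389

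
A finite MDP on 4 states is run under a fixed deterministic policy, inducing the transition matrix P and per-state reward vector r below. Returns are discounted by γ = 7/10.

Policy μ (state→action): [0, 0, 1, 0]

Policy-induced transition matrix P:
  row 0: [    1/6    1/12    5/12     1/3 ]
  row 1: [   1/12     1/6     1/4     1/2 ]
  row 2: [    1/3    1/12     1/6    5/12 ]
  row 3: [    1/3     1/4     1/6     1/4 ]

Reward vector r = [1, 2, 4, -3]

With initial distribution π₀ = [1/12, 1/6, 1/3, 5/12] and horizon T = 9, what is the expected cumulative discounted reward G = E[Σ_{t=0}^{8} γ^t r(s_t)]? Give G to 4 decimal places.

t=0: π = [0.0833, 0.1667, 0.3333, 0.4167], E[r] = 0.5000, γ^t·E[r] = 0.500000, running G = 0.500000
t=1: π = [0.2778, 0.1667, 0.2014, 0.3542], E[r] = 0.3542, γ^t·E[r] = 0.247917, running G = 0.747917
t=2: π = [0.2454, 0.1563, 0.2500, 0.3484], E[r] = 0.5127, γ^t·E[r] = 0.251238, running G = 0.999155
t=3: π = [0.2534, 0.1544, 0.2410, 0.3512], E[r] = 0.4728, γ^t·E[r] = 0.162171, running G = 1.161326
t=4: π = [0.2525, 0.1547, 0.2429, 0.3499], E[r] = 0.4838, γ^t·E[r] = 0.116161, running G = 1.277487
t=5: π = [0.2526, 0.1545, 0.2427, 0.3502], E[r] = 0.4818, γ^t·E[r] = 0.080973, running G = 1.358461
t=6: π = [0.2526, 0.1546, 0.2427, 0.3501], E[r] = 0.4821, γ^t·E[r] = 0.056721, running G = 1.415181
t=7: π = [0.2526, 0.1546, 0.2427, 0.3501], E[r] = 0.4821, γ^t·E[r] = 0.039703, running G = 1.454884
t=8: π = [0.2526, 0.1546, 0.2427, 0.3501], E[r] = 0.4821, γ^t·E[r] = 0.027791, running G = 1.482675

G = 1.4827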